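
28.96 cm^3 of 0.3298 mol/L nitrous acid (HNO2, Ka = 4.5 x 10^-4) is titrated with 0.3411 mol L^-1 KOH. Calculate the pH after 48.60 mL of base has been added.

n(acid) = 0.3298 x 0.02896 = 0.009551 mol; n(KOH) added = 0.3411 x 0.04860 = 0.01658 mol.
Base is in excess by 0.01658 - 0.009551 = 0.007026 mol in a total volume of 0.07756 L.
[OH^-] = 0.007026/0.07756 = 0.09059 M, so pOH = 1.04 and pH = 14.00 - 1.04 = 12.96.

12.96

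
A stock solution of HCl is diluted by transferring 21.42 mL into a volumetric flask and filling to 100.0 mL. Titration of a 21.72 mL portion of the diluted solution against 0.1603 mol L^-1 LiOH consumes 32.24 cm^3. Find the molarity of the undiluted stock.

n(LiOH) = 0.1603 x 0.03224 = 0.005168 mol.
n(HCl) in the aliquot = 0.005168 mol.
[diluted HCl] = 0.005168 / 0.02172 = 0.2379 M.
Dilution factor = 100.0/21.42 = 4.669, so [stock] = 0.2379 x 4.669 = 1.11 M.

1.11 M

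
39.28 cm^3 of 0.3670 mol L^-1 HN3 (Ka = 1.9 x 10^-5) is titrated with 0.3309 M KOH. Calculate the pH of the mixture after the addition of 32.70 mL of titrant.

5.20

Initial n(HN3) = 0.3670 x 0.03928 = 0.01442 mol.
n(KOH) added = 0.3309 x 0.03270 = 0.01082 mol, converting that many moles of HN3 to N3-.
Remaining n(HN3) = 0.003595 mol; n(N3-) = 0.01082 mol.
By Henderson-Hasselbalch, pH = pKa + log([A^-]/[HA]) = 4.72 + log(0.01082/0.003595) = 4.72 + (+0.48) = 5.20.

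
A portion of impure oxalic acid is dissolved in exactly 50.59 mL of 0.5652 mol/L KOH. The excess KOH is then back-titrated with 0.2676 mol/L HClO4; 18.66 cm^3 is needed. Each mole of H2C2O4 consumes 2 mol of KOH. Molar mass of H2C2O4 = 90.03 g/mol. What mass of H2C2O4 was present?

Total n(KOH) added = 0.5652 x 0.05059 = 0.02859 mol.
n(HClO4) used = 0.2676 x 0.01866 = 0.004993 mol, which equals the excess n(KOH).
So n(KOH) consumed by the sample = 0.02859 - 0.004993 = 0.02360 mol.
n(H2C2O4) = 0.02360 / 2 = 0.01180 mol.
mass = 0.01180 mol x 90.03 g/mol = 1.06 g.

1.06 g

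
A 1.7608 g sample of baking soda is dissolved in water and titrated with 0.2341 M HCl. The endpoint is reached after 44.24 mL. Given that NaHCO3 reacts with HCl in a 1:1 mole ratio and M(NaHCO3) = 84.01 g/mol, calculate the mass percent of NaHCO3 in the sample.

n(HCl) = 0.2341 x 0.04424 = 0.01036 mol.
n(NaHCO3) = 0.01036 / 1 = 0.01036 mol.
mass of NaHCO3 = 0.01036 x 84.01 = 0.8701 g.
% purity = 0.8701 / 1.7608 x 100 = 49.4%.

49.4%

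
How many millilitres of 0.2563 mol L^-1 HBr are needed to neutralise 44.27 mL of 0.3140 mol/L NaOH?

54.2 mL

n(NaOH) = 0.3140 mol/L x 0.04427 L = 0.01390 mol.
At equivalence n(HBr) = n(NaOH) = 0.01390 mol.
V(HBr) = 0.01390 / 0.2563 = 0.05424 L = 54.2 mL.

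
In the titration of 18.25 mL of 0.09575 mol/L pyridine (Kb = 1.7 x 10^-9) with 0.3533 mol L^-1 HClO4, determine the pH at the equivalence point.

n(C5H5N) = 0.09575 x 0.01825 = 0.001747 mol; V(HClO4) at equivalence = 0.001747/0.3533 = 0.004946 L.
At equivalence the base is fully converted to C5H5NH+; total volume = 0.02320 L, so [C5H5NH+] = 0.001747/0.02320 = 0.07533 M.
Ka(C5H5NH+) = Kw/Kb = 1.0e-14 / 1.7 x 10^-9 = 5.88e-6.
[H^+] = sqrt(Ka x [C5H5NH+]) = sqrt(5.88e-6 x 0.07533) = 0.000666 M.
pH = -log(0.000666) = 3.18.

3.18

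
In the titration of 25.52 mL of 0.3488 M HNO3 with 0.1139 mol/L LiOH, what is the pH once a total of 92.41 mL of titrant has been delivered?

12.14

n(acid) = 0.3488 x 0.02552 = 0.008901 mol; n(LiOH) added = 0.1139 x 0.09241 = 0.01053 mol.
Base is in excess by 0.01053 - 0.008901 = 0.001624 mol in a total volume of 0.1179 L.
[OH^-] = 0.001624/0.1179 = 0.01377 M, so pOH = 1.86 and pH = 14.00 - 1.86 = 12.14.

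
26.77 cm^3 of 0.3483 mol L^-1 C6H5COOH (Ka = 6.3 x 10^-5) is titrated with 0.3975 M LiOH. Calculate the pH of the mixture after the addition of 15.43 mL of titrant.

4.48

Initial n(C6H5COOH) = 0.3483 x 0.02677 = 0.009324 mol.
n(LiOH) added = 0.3975 x 0.01543 = 0.006133 mol, converting that many moles of C6H5COOH to C6H5COO-.
Remaining n(C6H5COOH) = 0.003191 mol; n(C6H5COO-) = 0.006133 mol.
By Henderson-Hasselbalch, pH = pKa + log([A^-]/[HA]) = 4.20 + log(0.006133/0.003191) = 4.20 + (+0.28) = 4.48.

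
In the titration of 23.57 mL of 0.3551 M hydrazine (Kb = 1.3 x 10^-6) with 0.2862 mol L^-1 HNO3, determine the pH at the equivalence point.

4.46

n(N2H4) = 0.3551 x 0.02357 = 0.008370 mol; V(HNO3) at equivalence = 0.008370/0.2862 = 0.02924 L.
At equivalence the base is fully converted to N2H5+; total volume = 0.05281 L, so [N2H5+] = 0.008370/0.05281 = 0.1585 M.
Ka(N2H5+) = Kw/Kb = 1.0e-14 / 1.3 x 10^-6 = 7.69e-9.
[H^+] = sqrt(Ka x [N2H5+]) = sqrt(7.69e-9 x 0.1585) = 3.49e-5 M.
pH = -log(3.49e-5) = 4.46.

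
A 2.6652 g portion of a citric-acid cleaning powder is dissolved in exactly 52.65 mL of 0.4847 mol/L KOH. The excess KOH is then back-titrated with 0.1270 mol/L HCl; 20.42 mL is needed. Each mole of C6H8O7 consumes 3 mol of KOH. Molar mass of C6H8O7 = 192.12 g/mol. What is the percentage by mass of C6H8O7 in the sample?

Total n(KOH) added = 0.4847 x 0.05265 = 0.02552 mol.
n(HCl) used = 0.1270 x 0.02042 = 0.002593 mol, which equals the excess n(KOH).
So n(KOH) consumed by the sample = 0.02552 - 0.002593 = 0.02293 mol.
n(C6H8O7) = 0.02293 / 3 = 0.007642 mol.
mass C6H8O7 = 0.007642 x 192.12 = 1.468 g, so %C6H8O7 = 1.468/2.6652 x 100 = 55.1%.

55.1%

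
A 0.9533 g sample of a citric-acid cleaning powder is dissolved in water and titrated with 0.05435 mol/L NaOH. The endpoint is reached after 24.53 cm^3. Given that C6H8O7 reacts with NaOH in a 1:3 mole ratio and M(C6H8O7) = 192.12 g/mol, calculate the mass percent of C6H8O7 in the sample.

n(NaOH) = 0.05435 x 0.02453 = 0.001333 mol.
n(C6H8O7) = 0.001333 / 3 = 0.0004444 mol.
mass of C6H8O7 = 0.0004444 x 192.12 = 0.08538 g.
% purity = 0.08538 / 0.9533 x 100 = 8.96%.

8.96%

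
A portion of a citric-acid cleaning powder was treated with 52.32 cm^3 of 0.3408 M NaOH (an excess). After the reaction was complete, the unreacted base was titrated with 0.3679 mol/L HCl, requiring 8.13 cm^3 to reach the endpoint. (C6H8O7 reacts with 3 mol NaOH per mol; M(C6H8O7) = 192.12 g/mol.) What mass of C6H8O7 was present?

0.950 g

Total n(NaOH) added = 0.3408 x 0.05232 = 0.01783 mol.
n(HCl) used = 0.3679 x 0.008130 = 0.002991 mol, which equals the excess n(NaOH).
So n(NaOH) consumed by the sample = 0.01783 - 0.002991 = 0.01484 mol.
n(C6H8O7) = 0.01484 / 3 = 0.004947 mol.
mass = 0.004947 mol x 192.12 g/mol = 0.950 g.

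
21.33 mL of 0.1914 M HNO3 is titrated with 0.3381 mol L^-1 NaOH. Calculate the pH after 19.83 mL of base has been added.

12.80

n(acid) = 0.1914 x 0.02133 = 0.004083 mol; n(NaOH) added = 0.3381 x 0.01983 = 0.006705 mol.
Base is in excess by 0.006705 - 0.004083 = 0.002622 mol in a total volume of 0.04116 L.
[OH^-] = 0.002622/0.04116 = 0.06370 M, so pOH = 1.20 and pH = 14.00 - 1.20 = 12.80.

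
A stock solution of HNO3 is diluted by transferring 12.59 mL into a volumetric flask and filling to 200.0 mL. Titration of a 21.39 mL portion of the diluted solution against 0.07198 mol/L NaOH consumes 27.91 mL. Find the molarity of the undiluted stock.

n(NaOH) = 0.07198 x 0.02791 = 0.002009 mol.
n(HNO3) in the aliquot = 0.002009 mol.
[diluted HNO3] = 0.002009 / 0.02139 = 0.09392 M.
Dilution factor = 200.0/12.59 = 15.89, so [stock] = 0.09392 x 15.89 = 1.49 M.

1.49 M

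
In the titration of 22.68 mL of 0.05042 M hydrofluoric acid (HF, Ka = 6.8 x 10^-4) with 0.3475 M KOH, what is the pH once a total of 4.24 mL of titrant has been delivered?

n(acid) = 0.05042 x 0.02268 = 0.001144 mol; n(KOH) added = 0.3475 x 0.004240 = 0.001473 mol.
Base is in excess by 0.001473 - 0.001144 = 0.0003299 mol in a total volume of 0.02692 L.
[OH^-] = 0.0003299/0.02692 = 0.01225 M, so pOH = 1.91 and pH = 14.00 - 1.91 = 12.09.

12.09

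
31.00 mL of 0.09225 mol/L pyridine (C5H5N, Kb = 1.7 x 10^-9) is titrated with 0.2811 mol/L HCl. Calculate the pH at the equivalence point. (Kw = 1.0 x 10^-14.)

3.19

n(C5H5N) = 0.09225 x 0.03100 = 0.002860 mol; V(HCl) at equivalence = 0.002860/0.2811 = 0.01017 L.
At equivalence the base is fully converted to C5H5NH+; total volume = 0.04117 L, so [C5H5NH+] = 0.002860/0.04117 = 0.06946 M.
Ka(C5H5NH+) = Kw/Kb = 1.0e-14 / 1.7 x 10^-9 = 5.88e-6.
[H^+] = sqrt(Ka x [C5H5NH+]) = sqrt(5.88e-6 x 0.06946) = 0.000639 M.
pH = -log(0.000639) = 3.19.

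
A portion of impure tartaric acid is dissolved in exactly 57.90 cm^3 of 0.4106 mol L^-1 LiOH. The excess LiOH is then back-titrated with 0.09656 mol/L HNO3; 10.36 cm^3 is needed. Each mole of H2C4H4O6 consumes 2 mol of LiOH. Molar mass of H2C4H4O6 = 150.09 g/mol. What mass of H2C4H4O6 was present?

1.71 g

Total n(LiOH) added = 0.4106 x 0.05790 = 0.02377 mol.
n(HNO3) used = 0.09656 x 0.01036 = 0.001000 mol, which equals the excess n(LiOH).
So n(LiOH) consumed by the sample = 0.02377 - 0.001000 = 0.02277 mol.
n(H2C4H4O6) = 0.02277 / 2 = 0.01139 mol.
mass = 0.01139 mol x 150.09 g/mol = 1.71 g.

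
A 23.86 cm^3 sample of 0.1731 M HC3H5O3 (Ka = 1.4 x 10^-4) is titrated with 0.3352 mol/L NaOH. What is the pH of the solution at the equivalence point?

8.46

n(HC3H5O3) = 0.1731 x 0.02386 = 0.004130 mol; V(NaOH) at equivalence = 0.004130/0.3352 = 0.01232 L.
At equivalence all the acid is converted to C3H5O3-; total volume = 0.02386 + 0.01232 = 0.03618 L, so [C3H5O3-] = 0.004130/0.03618 = 0.1142 M.
Kb = Kw/Ka = 1.0e-14 / 1.4 x 10^-4 = 7.14e-11.
[OH^-] = sqrt(Kb x [C3H5O3-]) = sqrt(7.14e-11 x 0.1142) = 2.86e-6 M.
pOH = 5.54, so pH = 14.00 - 5.54 = 8.46.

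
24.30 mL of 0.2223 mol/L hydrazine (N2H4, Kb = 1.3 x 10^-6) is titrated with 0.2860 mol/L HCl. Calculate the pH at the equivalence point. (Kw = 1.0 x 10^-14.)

n(N2H4) = 0.2223 x 0.02430 = 0.005402 mol; V(HCl) at equivalence = 0.005402/0.2860 = 0.01889 L.
At equivalence the base is fully converted to N2H5+; total volume = 0.04319 L, so [N2H5+] = 0.005402/0.04319 = 0.1251 M.
Ka(N2H5+) = Kw/Kb = 1.0e-14 / 1.3 x 10^-6 = 7.69e-9.
[H^+] = sqrt(Ka x [N2H5+]) = sqrt(7.69e-9 x 0.1251) = 3.10e-5 M.
pH = -log(3.10e-5) = 4.51.

4.51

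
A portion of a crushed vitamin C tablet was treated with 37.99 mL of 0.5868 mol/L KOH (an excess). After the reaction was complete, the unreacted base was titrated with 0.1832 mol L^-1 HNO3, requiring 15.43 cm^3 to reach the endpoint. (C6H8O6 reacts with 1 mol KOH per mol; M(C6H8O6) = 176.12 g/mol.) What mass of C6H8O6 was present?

3.43 g

Total n(KOH) added = 0.5868 x 0.03799 = 0.02229 mol.
n(HNO3) used = 0.1832 x 0.01543 = 0.002827 mol, which equals the excess n(KOH).
So n(KOH) consumed by the sample = 0.02229 - 0.002827 = 0.01947 mol.
n(C6H8O6) = 0.01947 / 1 = 0.01947 mol.
mass = 0.01947 mol x 176.12 g/mol = 3.43 g.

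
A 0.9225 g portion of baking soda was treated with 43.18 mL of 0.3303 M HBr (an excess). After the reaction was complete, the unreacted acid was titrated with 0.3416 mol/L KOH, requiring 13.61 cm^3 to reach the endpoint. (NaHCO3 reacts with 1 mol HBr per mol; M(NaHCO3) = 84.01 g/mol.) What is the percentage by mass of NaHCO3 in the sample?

Total n(HBr) added = 0.3303 x 0.04318 = 0.01426 mol.
n(KOH) used = 0.3416 x 0.01361 = 0.004649 mol, which equals the excess n(HBr).
So n(HBr) consumed by the sample = 0.01426 - 0.004649 = 0.009613 mol.
n(NaHCO3) = 0.009613 / 1 = 0.009613 mol.
mass NaHCO3 = 0.009613 x 84.01 = 0.8076 g, so %NaHCO3 = 0.8076/0.9225 x 100 = 87.5%.

87.5%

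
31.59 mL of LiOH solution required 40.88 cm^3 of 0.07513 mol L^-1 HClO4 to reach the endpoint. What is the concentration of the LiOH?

0.0972 M

n(HClO4) delivered = 0.07513 x 0.04088 = 0.003071 mol.
For a 1:1 reaction, n(LiOH) = 0.003071 mol.
[LiOH] = 0.003071 mol / 0.03159 L = 0.0972 M.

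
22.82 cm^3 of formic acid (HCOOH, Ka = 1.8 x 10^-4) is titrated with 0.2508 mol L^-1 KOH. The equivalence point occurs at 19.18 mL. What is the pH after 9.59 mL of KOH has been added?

9.59 mL is exactly half the equivalence volume (19.18/2), i.e. the half-equivalence point.
There, n(HA) = n(A^-), so pH = pKa = -log(1.8 x 10^-4) = 3.74.

3.74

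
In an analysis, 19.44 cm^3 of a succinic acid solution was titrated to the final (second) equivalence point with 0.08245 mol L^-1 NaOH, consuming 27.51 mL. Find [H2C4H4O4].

0.0583 M

n(NaOH) = 0.08245 x 0.02751 = 0.002268 mol.
At the final (second) equivalence point, 2 mol OH^- react per mol H2C4H4O4, so n(H2C4H4O4) = 0.002268 / 2 = 0.001134 mol.
[H2C4H4O4] = 0.001134 / 0.01944 L = 0.0583 M.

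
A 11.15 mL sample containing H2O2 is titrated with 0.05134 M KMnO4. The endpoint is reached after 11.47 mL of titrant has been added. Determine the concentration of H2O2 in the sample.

0.132 M

n(KMnO4) = 0.05134 x 0.01147 = 0.0005889 mol.
From the balanced equation, 2 mol KMnO4 reacts with 5 mol H2O2, so n(H2O2) = 0.0005889 x 5/2 = 0.001472 mol.
[H2O2] = 0.001472 / 0.01115 L = 0.132 M.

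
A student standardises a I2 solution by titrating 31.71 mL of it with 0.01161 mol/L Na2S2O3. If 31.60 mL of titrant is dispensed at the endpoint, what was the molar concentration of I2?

n(Na2S2O3) = 0.01161 x 0.03160 = 0.0003669 mol.
From the balanced equation, 2 mol Na2S2O3 reacts with 1 mol I2, so n(I2) = 0.0003669 x 1/2 = 0.0001834 mol.
[I2] = 0.0001834 / 0.03171 L = 0.00578 M.

0.00578 M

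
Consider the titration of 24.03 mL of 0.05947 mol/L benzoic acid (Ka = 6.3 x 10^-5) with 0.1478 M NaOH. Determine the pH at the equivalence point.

n(C6H5COOH) = 0.05947 x 0.02403 = 0.001429 mol; V(NaOH) at equivalence = 0.001429/0.1478 = 0.009669 L.
At equivalence all the acid is converted to C6H5COO-; total volume = 0.02403 + 0.009669 = 0.03370 L, so [C6H5COO-] = 0.001429/0.03370 = 0.04241 M.
Kb = Kw/Ka = 1.0e-14 / 6.3 x 10^-5 = 1.59e-10.
[OH^-] = sqrt(Kb x [C6H5COO-]) = sqrt(1.59e-10 x 0.04241) = 2.59e-6 M.
pOH = 5.59, so pH = 14.00 - 5.59 = 8.41.

8.41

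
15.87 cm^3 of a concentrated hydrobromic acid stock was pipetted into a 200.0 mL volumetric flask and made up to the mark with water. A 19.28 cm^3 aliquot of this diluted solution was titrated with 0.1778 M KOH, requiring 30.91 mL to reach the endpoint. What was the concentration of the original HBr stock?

n(KOH) = 0.1778 x 0.03091 = 0.005496 mol.
n(HBr) in the aliquot = 0.005496 mol.
[diluted HBr] = 0.005496 / 0.01928 = 0.2851 M.
Dilution factor = 200.0/15.87 = 12.60, so [stock] = 0.2851 x 12.60 = 3.59 M.

3.59 M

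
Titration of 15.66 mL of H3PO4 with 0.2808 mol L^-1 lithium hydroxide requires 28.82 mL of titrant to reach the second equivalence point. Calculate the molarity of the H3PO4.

n(LiOH) = 0.2808 x 0.02882 = 0.008093 mol.
At the second equivalence point, 2 mol OH^- react per mol H3PO4, so n(H3PO4) = 0.008093 / 2 = 0.004046 mol.
[H3PO4] = 0.004046 / 0.01566 L = 0.258 M.

0.258 M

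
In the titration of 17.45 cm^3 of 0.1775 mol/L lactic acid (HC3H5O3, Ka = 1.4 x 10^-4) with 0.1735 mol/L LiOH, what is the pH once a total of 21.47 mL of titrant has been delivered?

12.21

n(acid) = 0.1775 x 0.01745 = 0.003097 mol; n(LiOH) added = 0.1735 x 0.02147 = 0.003725 mol.
Base is in excess by 0.003725 - 0.003097 = 0.0006277 mol in a total volume of 0.03892 L.
[OH^-] = 0.0006277/0.03892 = 0.01613 M, so pOH = 1.79 and pH = 14.00 - 1.79 = 12.21.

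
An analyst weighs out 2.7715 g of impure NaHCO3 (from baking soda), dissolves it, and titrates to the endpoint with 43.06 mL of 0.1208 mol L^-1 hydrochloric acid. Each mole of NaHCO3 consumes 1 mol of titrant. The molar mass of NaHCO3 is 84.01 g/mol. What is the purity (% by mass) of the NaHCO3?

15.8%

n(HCl) = 0.1208 x 0.04306 = 0.005202 mol.
n(NaHCO3) = 0.005202 / 1 = 0.005202 mol.
mass of NaHCO3 = 0.005202 x 84.01 = 0.4370 g.
% purity = 0.4370 / 2.7715 x 100 = 15.8%.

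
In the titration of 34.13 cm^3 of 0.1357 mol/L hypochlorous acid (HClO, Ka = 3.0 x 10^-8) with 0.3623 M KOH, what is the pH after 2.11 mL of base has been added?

Initial n(HClO) = 0.1357 x 0.03413 = 0.004631 mol.
n(KOH) added = 0.3623 x 0.002110 = 0.0007645 mol, converting that many moles of HClO to ClO-.
Remaining n(HClO) = 0.003867 mol; n(ClO-) = 0.0007645 mol.
By Henderson-Hasselbalch, pH = pKa + log([A^-]/[HA]) = 7.52 + log(0.0007645/0.003867) = 7.52 + (-0.70) = 6.82.

6.82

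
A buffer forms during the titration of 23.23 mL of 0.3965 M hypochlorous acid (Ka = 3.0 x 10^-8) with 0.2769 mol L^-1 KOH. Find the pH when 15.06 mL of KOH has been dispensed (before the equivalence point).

Initial n(HClO) = 0.3965 x 0.02323 = 0.009211 mol.
n(KOH) added = 0.2769 x 0.01506 = 0.004170 mol, converting that many moles of HClO to ClO-.
Remaining n(HClO) = 0.005041 mol; n(ClO-) = 0.004170 mol.
By Henderson-Hasselbalch, pH = pKa + log([A^-]/[HA]) = 7.52 + log(0.004170/0.005041) = 7.52 + (-0.08) = 7.44.

7.44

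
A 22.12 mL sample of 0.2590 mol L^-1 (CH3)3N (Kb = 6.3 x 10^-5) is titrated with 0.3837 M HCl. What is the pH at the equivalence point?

5.31

n((CH3)3N) = 0.2590 x 0.02212 = 0.005729 mol; V(HCl) at equivalence = 0.005729/0.3837 = 0.01493 L.
At equivalence the base is fully converted to (CH3)3NH+; total volume = 0.03705 L, so [(CH3)3NH+] = 0.005729/0.03705 = 0.1546 M.
Ka((CH3)3NH+) = Kw/Kb = 1.0e-14 / 6.3 x 10^-5 = 1.59e-10.
[H^+] = sqrt(Ka x [(CH3)3NH+]) = sqrt(1.59e-10 x 0.1546) = 4.95e-6 M.
pH = -log(4.95e-6) = 5.31.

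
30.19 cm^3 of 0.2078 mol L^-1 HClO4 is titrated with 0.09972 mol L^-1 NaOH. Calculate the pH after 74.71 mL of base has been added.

n(acid) = 0.2078 x 0.03019 = 0.006273 mol; n(NaOH) added = 0.09972 x 0.07471 = 0.007450 mol.
Base is in excess by 0.007450 - 0.006273 = 0.001177 mol in a total volume of 0.1049 L.
[OH^-] = 0.001177/0.1049 = 0.01122 M, so pOH = 1.95 and pH = 14.00 - 1.95 = 12.05.

12.05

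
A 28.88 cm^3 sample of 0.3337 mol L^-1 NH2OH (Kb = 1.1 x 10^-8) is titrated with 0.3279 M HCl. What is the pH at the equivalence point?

n(NH2OH) = 0.3337 x 0.02888 = 0.009637 mol; V(HCl) at equivalence = 0.009637/0.3279 = 0.02939 L.
At equivalence the base is fully converted to NH3OH+; total volume = 0.05827 L, so [NH3OH+] = 0.009637/0.05827 = 0.1654 M.
Ka(NH3OH+) = Kw/Kb = 1.0e-14 / 1.1 x 10^-8 = 9.09e-7.
[H^+] = sqrt(Ka x [NH3OH+]) = sqrt(9.09e-7 x 0.1654) = 0.000388 M.
pH = -log(0.000388) = 3.41.

3.41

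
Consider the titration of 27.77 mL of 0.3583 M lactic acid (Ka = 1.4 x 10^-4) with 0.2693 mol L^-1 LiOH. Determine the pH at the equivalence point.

8.52

n(HC3H5O3) = 0.3583 x 0.02777 = 0.009950 mol; V(LiOH) at equivalence = 0.009950/0.2693 = 0.03695 L.
At equivalence all the acid is converted to C3H5O3-; total volume = 0.02777 + 0.03695 = 0.06472 L, so [C3H5O3-] = 0.009950/0.06472 = 0.1537 M.
Kb = Kw/Ka = 1.0e-14 / 1.4 x 10^-4 = 7.14e-11.
[OH^-] = sqrt(Kb x [C3H5O3-]) = sqrt(7.14e-11 x 0.1537) = 3.31e-6 M.
pOH = 5.48, so pH = 14.00 - 5.48 = 8.52.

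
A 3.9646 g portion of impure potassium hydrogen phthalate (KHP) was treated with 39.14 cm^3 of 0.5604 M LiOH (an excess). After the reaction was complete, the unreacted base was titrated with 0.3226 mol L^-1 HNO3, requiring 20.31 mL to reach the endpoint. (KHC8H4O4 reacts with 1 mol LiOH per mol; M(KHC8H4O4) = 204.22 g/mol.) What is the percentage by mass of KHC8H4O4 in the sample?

79.2%

Total n(LiOH) added = 0.5604 x 0.03914 = 0.02193 mol.
n(HNO3) used = 0.3226 x 0.02031 = 0.006552 mol, which equals the excess n(LiOH).
So n(LiOH) consumed by the sample = 0.02193 - 0.006552 = 0.01538 mol.
n(KHC8H4O4) = 0.01538 / 1 = 0.01538 mol.
mass KHC8H4O4 = 0.01538 x 204.22 = 3.141 g, so %KHC8H4O4 = 3.141/3.9646 x 100 = 79.2%.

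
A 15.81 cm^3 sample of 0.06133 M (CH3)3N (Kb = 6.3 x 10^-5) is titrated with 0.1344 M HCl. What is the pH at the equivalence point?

5.59

n((CH3)3N) = 0.06133 x 0.01581 = 0.0009696 mol; V(HCl) at equivalence = 0.0009696/0.1344 = 0.007214 L.
At equivalence the base is fully converted to (CH3)3NH+; total volume = 0.02302 L, so [(CH3)3NH+] = 0.0009696/0.02302 = 0.04211 M.
Ka((CH3)3NH+) = Kw/Kb = 1.0e-14 / 6.3 x 10^-5 = 1.59e-10.
[H^+] = sqrt(Ka x [(CH3)3NH+]) = sqrt(1.59e-10 x 0.04211) = 2.59e-6 M.
pH = -log(2.59e-6) = 5.59.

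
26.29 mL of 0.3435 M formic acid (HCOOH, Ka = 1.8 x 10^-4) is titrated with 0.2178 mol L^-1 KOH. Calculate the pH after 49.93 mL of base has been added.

n(acid) = 0.3435 x 0.02629 = 0.009031 mol; n(KOH) added = 0.2178 x 0.04993 = 0.01087 mol.
Base is in excess by 0.01087 - 0.009031 = 0.001844 mol in a total volume of 0.07622 L.
[OH^-] = 0.001844/0.07622 = 0.02419 M, so pOH = 1.62 and pH = 14.00 - 1.62 = 12.38.

12.38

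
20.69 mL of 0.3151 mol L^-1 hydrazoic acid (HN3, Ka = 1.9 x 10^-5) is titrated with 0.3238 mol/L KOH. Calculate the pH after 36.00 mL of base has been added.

12.96

n(acid) = 0.3151 x 0.02069 = 0.006519 mol; n(KOH) added = 0.3238 x 0.03600 = 0.01166 mol.
Base is in excess by 0.01166 - 0.006519 = 0.005137 mol in a total volume of 0.05669 L.
[OH^-] = 0.005137/0.05669 = 0.09062 M, so pOH = 1.04 and pH = 14.00 - 1.04 = 12.96.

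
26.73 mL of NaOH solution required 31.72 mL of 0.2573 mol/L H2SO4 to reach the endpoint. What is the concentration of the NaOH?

n(H2SO4) delivered = 0.2573 x 0.03172 = 0.008162 mol.
The reaction is 2 NaOH + 1 H2SO4, so n(NaOH) = 0.008162 x 2/1 = 0.01632 mol.
[NaOH] = 0.01632 mol / 0.02673 L = 0.611 M.

0.611 M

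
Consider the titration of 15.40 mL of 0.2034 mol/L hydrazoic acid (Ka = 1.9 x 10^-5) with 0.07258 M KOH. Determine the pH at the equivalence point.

n(HN3) = 0.2034 x 0.01540 = 0.003132 mol; V(KOH) at equivalence = 0.003132/0.07258 = 0.04316 L.
At equivalence all the acid is converted to N3-; total volume = 0.01540 + 0.04316 = 0.05856 L, so [N3-] = 0.003132/0.05856 = 0.05349 M.
Kb = Kw/Ka = 1.0e-14 / 1.9 x 10^-5 = 5.26e-10.
[OH^-] = sqrt(Kb x [N3-]) = sqrt(5.26e-10 x 0.05349) = 5.31e-6 M.
pOH = 5.28, so pH = 14.00 - 5.28 = 8.72.

8.72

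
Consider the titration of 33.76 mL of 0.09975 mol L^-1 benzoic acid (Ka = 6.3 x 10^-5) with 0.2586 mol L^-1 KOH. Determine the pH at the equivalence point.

8.53

n(C6H5COOH) = 0.09975 x 0.03376 = 0.003368 mol; V(KOH) at equivalence = 0.003368/0.2586 = 0.01302 L.
At equivalence all the acid is converted to C6H5COO-; total volume = 0.03376 + 0.01302 = 0.04678 L, so [C6H5COO-] = 0.003368/0.04678 = 0.07198 M.
Kb = Kw/Ka = 1.0e-14 / 6.3 x 10^-5 = 1.59e-10.
[OH^-] = sqrt(Kb x [C6H5COO-]) = sqrt(1.59e-10 x 0.07198) = 3.38e-6 M.
pOH = 5.47, so pH = 14.00 - 5.47 = 8.53.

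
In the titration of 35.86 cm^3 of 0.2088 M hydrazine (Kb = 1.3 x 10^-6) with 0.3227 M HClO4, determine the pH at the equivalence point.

4.51

n(N2H4) = 0.2088 x 0.03586 = 0.007488 mol; V(HClO4) at equivalence = 0.007488/0.3227 = 0.02320 L.
At equivalence the base is fully converted to N2H5+; total volume = 0.05906 L, so [N2H5+] = 0.007488/0.05906 = 0.1268 M.
Ka(N2H5+) = Kw/Kb = 1.0e-14 / 1.3 x 10^-6 = 7.69e-9.
[H^+] = sqrt(Ka x [N2H5+]) = sqrt(7.69e-9 x 0.1268) = 3.12e-5 M.
pH = -log(3.12e-5) = 4.51.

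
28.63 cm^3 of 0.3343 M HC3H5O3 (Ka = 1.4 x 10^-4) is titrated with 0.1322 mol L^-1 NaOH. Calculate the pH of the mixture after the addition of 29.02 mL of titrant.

Initial n(HC3H5O3) = 0.3343 x 0.02863 = 0.009571 mol.
n(NaOH) added = 0.1322 x 0.02902 = 0.003836 mol, converting that many moles of HC3H5O3 to C3H5O3-.
Remaining n(HC3H5O3) = 0.005735 mol; n(C3H5O3-) = 0.003836 mol.
By Henderson-Hasselbalch, pH = pKa + log([A^-]/[HA]) = 3.85 + log(0.003836/0.005735) = 3.85 + (-0.17) = 3.68.

3.68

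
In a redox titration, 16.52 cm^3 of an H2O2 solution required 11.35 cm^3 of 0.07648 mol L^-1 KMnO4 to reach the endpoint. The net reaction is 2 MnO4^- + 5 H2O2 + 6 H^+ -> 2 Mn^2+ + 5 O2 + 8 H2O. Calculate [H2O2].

n(KMnO4) = 0.07648 x 0.01135 = 0.0008680 mol.
From the balanced equation, 2 mol KMnO4 reacts with 5 mol H2O2, so n(H2O2) = 0.0008680 x 5/2 = 0.002170 mol.
[H2O2] = 0.002170 / 0.01652 L = 0.131 M.

0.131 M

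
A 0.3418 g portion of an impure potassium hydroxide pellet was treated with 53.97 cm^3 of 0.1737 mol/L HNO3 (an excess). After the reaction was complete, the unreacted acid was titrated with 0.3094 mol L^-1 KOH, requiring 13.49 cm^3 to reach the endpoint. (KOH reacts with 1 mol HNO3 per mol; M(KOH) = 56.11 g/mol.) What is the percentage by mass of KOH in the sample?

Total n(HNO3) added = 0.1737 x 0.05397 = 0.009375 mol.
n(KOH) used = 0.3094 x 0.01349 = 0.004174 mol, which equals the excess n(HNO3).
So n(HNO3) consumed by the sample = 0.009375 - 0.004174 = 0.005201 mol.
n(KOH) = 0.005201 / 1 = 0.005201 mol.
mass KOH = 0.005201 x 56.11 = 0.2918 g, so %KOH = 0.2918/0.3418 x 100 = 85.4%.

85.4%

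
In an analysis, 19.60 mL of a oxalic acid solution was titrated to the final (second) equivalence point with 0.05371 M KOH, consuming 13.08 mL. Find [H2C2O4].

0.0179 M

n(KOH) = 0.05371 x 0.01308 = 0.0007025 mol.
At the final (second) equivalence point, 2 mol OH^- react per mol H2C2O4, so n(H2C2O4) = 0.0007025 / 2 = 0.0003513 mol.
[H2C2O4] = 0.0003513 / 0.01960 L = 0.0179 M.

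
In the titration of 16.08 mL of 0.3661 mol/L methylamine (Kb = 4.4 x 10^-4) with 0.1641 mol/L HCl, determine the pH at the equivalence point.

5.79

n(CH3NH2) = 0.3661 x 0.01608 = 0.005887 mol; V(HCl) at equivalence = 0.005887/0.1641 = 0.03587 L.
At equivalence the base is fully converted to CH3NH3+; total volume = 0.05195 L, so [CH3NH3+] = 0.005887/0.05195 = 0.1133 M.
Ka(CH3NH3+) = Kw/Kb = 1.0e-14 / 4.4 x 10^-4 = 2.27e-11.
[H^+] = sqrt(Ka x [CH3NH3+]) = sqrt(2.27e-11 x 0.1133) = 1.60e-6 M.
pH = -log(1.60e-6) = 5.79.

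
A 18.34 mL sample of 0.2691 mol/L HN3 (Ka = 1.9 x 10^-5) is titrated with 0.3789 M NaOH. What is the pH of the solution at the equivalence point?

8.96

n(HN3) = 0.2691 x 0.01834 = 0.004935 mol; V(NaOH) at equivalence = 0.004935/0.3789 = 0.01303 L.
At equivalence all the acid is converted to N3-; total volume = 0.01834 + 0.01303 = 0.03137 L, so [N3-] = 0.004935/0.03137 = 0.1573 M.
Kb = Kw/Ka = 1.0e-14 / 1.9 x 10^-5 = 5.26e-10.
[OH^-] = sqrt(Kb x [N3-]) = sqrt(5.26e-10 x 0.1573) = 9.10e-6 M.
pOH = 5.04, so pH = 14.00 - 5.04 = 8.96.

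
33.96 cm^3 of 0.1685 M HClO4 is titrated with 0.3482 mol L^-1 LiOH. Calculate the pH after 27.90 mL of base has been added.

n(acid) = 0.1685 x 0.03396 = 0.005722 mol; n(LiOH) added = 0.3482 x 0.02790 = 0.009715 mol.
Base is in excess by 0.009715 - 0.005722 = 0.003993 mol in a total volume of 0.06186 L.
[OH^-] = 0.003993/0.06186 = 0.06454 M, so pOH = 1.19 and pH = 14.00 - 1.19 = 12.81.

12.81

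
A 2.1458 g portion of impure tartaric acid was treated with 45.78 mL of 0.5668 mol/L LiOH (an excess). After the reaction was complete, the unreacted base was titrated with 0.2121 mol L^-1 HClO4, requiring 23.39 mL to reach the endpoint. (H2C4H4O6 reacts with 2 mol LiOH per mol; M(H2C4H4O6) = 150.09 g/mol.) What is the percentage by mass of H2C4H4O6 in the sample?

Total n(LiOH) added = 0.5668 x 0.04578 = 0.02595 mol.
n(HClO4) used = 0.2121 x 0.02339 = 0.004961 mol, which equals the excess n(LiOH).
So n(LiOH) consumed by the sample = 0.02595 - 0.004961 = 0.02099 mol.
n(H2C4H4O6) = 0.02099 / 2 = 0.01049 mol.
mass H2C4H4O6 = 0.01049 x 150.09 = 1.575 g, so %H2C4H4O6 = 1.575/2.1458 x 100 = 73.4%.

73.4%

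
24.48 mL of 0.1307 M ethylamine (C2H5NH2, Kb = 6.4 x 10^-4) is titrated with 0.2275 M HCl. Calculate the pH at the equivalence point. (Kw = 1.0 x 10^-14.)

n(C2H5NH2) = 0.1307 x 0.02448 = 0.003200 mol; V(HCl) at equivalence = 0.003200/0.2275 = 0.01406 L.
At equivalence the base is fully converted to C2H5NH3+; total volume = 0.03854 L, so [C2H5NH3+] = 0.003200/0.03854 = 0.08301 M.
Ka(C2H5NH3+) = Kw/Kb = 1.0e-14 / 6.4 x 10^-4 = 1.56e-11.
[H^+] = sqrt(Ka x [C2H5NH3+]) = sqrt(1.56e-11 x 0.08301) = 1.14e-6 M.
pH = -log(1.14e-6) = 5.94.

5.94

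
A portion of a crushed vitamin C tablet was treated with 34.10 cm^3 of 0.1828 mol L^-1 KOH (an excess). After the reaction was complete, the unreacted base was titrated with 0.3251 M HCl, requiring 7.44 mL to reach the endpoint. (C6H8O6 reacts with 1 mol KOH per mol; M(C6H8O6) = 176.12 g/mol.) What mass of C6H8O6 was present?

0.672 g

Total n(KOH) added = 0.1828 x 0.03410 = 0.006233 mol.
n(HCl) used = 0.3251 x 0.007440 = 0.002419 mol, which equals the excess n(KOH).
So n(KOH) consumed by the sample = 0.006233 - 0.002419 = 0.003815 mol.
n(C6H8O6) = 0.003815 / 1 = 0.003815 mol.
mass = 0.003815 mol x 176.12 g/mol = 0.672 g.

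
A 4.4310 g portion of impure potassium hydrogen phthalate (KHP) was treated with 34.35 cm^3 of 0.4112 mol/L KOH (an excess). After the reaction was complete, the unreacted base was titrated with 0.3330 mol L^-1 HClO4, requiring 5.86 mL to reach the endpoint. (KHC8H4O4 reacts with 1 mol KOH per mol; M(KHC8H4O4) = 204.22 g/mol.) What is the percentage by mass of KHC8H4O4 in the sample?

56.1%

Total n(KOH) added = 0.4112 x 0.03435 = 0.01412 mol.
n(HClO4) used = 0.3330 x 0.005860 = 0.001951 mol, which equals the excess n(KOH).
So n(KOH) consumed by the sample = 0.01412 - 0.001951 = 0.01217 mol.
n(KHC8H4O4) = 0.01217 / 1 = 0.01217 mol.
mass KHC8H4O4 = 0.01217 x 204.22 = 2.486 g, so %KHC8H4O4 = 2.486/4.4310 x 100 = 56.1%.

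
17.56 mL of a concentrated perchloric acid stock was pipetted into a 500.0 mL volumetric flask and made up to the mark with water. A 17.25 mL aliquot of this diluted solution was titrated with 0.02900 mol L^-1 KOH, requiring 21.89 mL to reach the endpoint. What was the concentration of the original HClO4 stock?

1.05 M

n(KOH) = 0.02900 x 0.02189 = 0.0006348 mol.
n(HClO4) in the aliquot = 0.0006348 mol.
[diluted HClO4] = 0.0006348 / 0.01725 = 0.03680 M.
Dilution factor = 500.0/17.56 = 28.47, so [stock] = 0.03680 x 28.47 = 1.05 M.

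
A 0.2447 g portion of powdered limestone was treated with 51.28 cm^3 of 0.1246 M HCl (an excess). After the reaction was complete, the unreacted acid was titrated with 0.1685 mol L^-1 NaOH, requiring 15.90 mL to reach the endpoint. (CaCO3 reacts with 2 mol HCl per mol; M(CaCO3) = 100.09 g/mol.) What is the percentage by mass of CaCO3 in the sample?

75.9%

Total n(HCl) added = 0.1246 x 0.05128 = 0.006389 mol.
n(NaOH) used = 0.1685 x 0.01590 = 0.002679 mol, which equals the excess n(HCl).
So n(HCl) consumed by the sample = 0.006389 - 0.002679 = 0.003710 mol.
n(CaCO3) = 0.003710 / 2 = 0.001855 mol.
mass CaCO3 = 0.001855 x 100.09 = 0.1857 g, so %CaCO3 = 0.1857/0.2447 x 100 = 75.9%.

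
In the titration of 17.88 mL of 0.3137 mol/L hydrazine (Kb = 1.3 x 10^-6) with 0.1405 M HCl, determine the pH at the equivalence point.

4.56

n(N2H4) = 0.3137 x 0.01788 = 0.005609 mol; V(HCl) at equivalence = 0.005609/0.1405 = 0.03992 L.
At equivalence the base is fully converted to N2H5+; total volume = 0.05780 L, so [N2H5+] = 0.005609/0.05780 = 0.09704 M.
Ka(N2H5+) = Kw/Kb = 1.0e-14 / 1.3 x 10^-6 = 7.69e-9.
[H^+] = sqrt(Ka x [N2H5+]) = sqrt(7.69e-9 x 0.09704) = 2.73e-5 M.
pH = -log(2.73e-5) = 4.56.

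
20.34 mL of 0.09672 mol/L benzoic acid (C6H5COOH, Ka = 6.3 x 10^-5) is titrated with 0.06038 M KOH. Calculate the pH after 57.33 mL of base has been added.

n(acid) = 0.09672 x 0.02034 = 0.001967 mol; n(KOH) added = 0.06038 x 0.05733 = 0.003462 mol.
Base is in excess by 0.003462 - 0.001967 = 0.001494 mol in a total volume of 0.07767 L.
[OH^-] = 0.001494/0.07767 = 0.01924 M, so pOH = 1.72 and pH = 14.00 - 1.72 = 12.28.

12.28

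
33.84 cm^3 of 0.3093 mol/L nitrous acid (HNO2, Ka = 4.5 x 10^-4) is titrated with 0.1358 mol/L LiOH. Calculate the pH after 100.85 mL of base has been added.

12.38

n(acid) = 0.3093 x 0.03384 = 0.01047 mol; n(LiOH) added = 0.1358 x 0.1008 = 0.01370 mol.
Base is in excess by 0.01370 - 0.01047 = 0.003229 mol in a total volume of 0.1347 L.
[OH^-] = 0.003229/0.1347 = 0.02397 M, so pOH = 1.62 and pH = 14.00 - 1.62 = 12.38.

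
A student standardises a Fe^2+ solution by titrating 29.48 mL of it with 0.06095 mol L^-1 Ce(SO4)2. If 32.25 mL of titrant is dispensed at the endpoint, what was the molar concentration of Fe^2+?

n(Ce(SO4)2) = 0.06095 x 0.03225 = 0.001966 mol.
From the balanced equation, 1 mol Ce(SO4)2 reacts with 1 mol Fe^2+, so n(Fe^2+) = 0.001966 x 1/1 = 0.001966 mol.
[Fe^2+] = 0.001966 / 0.02948 L = 0.0667 M.

0.0667 M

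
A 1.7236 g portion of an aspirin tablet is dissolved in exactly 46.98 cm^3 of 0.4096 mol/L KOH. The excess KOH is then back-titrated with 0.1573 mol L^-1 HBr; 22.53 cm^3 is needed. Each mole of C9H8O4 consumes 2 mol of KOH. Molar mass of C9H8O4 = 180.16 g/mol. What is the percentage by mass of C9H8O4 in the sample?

82.0%

Total n(KOH) added = 0.4096 x 0.04698 = 0.01924 mol.
n(HBr) used = 0.1573 x 0.02253 = 0.003544 mol, which equals the excess n(KOH).
So n(KOH) consumed by the sample = 0.01924 - 0.003544 = 0.01570 mol.
n(C9H8O4) = 0.01570 / 2 = 0.007850 mol.
mass C9H8O4 = 0.007850 x 180.16 = 1.414 g, so %C9H8O4 = 1.414/1.7236 x 100 = 82.0%.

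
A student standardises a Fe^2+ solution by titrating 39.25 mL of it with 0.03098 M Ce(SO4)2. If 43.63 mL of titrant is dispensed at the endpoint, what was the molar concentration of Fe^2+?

0.0344 M

n(Ce(SO4)2) = 0.03098 x 0.04363 = 0.001352 mol.
From the balanced equation, 1 mol Ce(SO4)2 reacts with 1 mol Fe^2+, so n(Fe^2+) = 0.001352 x 1/1 = 0.001352 mol.
[Fe^2+] = 0.001352 / 0.03925 L = 0.0344 M.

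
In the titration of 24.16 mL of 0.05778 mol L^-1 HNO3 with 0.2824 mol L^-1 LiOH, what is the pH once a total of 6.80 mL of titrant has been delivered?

12.23

n(acid) = 0.05778 x 0.02416 = 0.001396 mol; n(LiOH) added = 0.2824 x 0.006800 = 0.001920 mol.
Base is in excess by 0.001920 - 0.001396 = 0.0005244 mol in a total volume of 0.03096 L.
[OH^-] = 0.0005244/0.03096 = 0.01694 M, so pOH = 1.77 and pH = 14.00 - 1.77 = 12.23.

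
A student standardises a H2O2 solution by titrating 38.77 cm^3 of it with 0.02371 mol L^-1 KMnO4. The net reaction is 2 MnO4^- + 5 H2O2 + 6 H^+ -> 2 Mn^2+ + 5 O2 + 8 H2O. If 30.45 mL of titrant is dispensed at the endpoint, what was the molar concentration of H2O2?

0.0466 M

n(KMnO4) = 0.02371 x 0.03045 = 0.0007220 mol.
From the balanced equation, 2 mol KMnO4 reacts with 5 mol H2O2, so n(H2O2) = 0.0007220 x 5/2 = 0.001805 mol.
[H2O2] = 0.001805 / 0.03877 L = 0.0466 M.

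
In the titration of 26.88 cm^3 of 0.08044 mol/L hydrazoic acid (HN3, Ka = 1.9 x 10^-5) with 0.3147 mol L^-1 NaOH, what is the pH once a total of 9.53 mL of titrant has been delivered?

12.36

n(acid) = 0.08044 x 0.02688 = 0.002162 mol; n(NaOH) added = 0.3147 x 0.009530 = 0.002999 mol.
Base is in excess by 0.002999 - 0.002162 = 0.0008369 mol in a total volume of 0.03641 L.
[OH^-] = 0.0008369/0.03641 = 0.02298 M, so pOH = 1.64 and pH = 14.00 - 1.64 = 12.36.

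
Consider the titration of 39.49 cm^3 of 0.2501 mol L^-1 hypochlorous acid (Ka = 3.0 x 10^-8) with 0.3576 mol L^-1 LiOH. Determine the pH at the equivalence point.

10.35

n(HClO) = 0.2501 x 0.03949 = 0.009876 mol; V(LiOH) at equivalence = 0.009876/0.3576 = 0.02762 L.
At equivalence all the acid is converted to ClO-; total volume = 0.03949 + 0.02762 = 0.06711 L, so [ClO-] = 0.009876/0.06711 = 0.1472 M.
Kb = Kw/Ka = 1.0e-14 / 3.0 x 10^-8 = 3.33e-7.
[OH^-] = sqrt(Kb x [ClO-]) = sqrt(3.33e-7 x 0.1472) = 0.000221 M.
pOH = 3.65, so pH = 14.00 - 3.65 = 10.35.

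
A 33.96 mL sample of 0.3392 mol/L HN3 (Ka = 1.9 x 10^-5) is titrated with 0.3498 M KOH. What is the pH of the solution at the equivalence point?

8.98

n(HN3) = 0.3392 x 0.03396 = 0.01152 mol; V(KOH) at equivalence = 0.01152/0.3498 = 0.03293 L.
At equivalence all the acid is converted to N3-; total volume = 0.03396 + 0.03293 = 0.06689 L, so [N3-] = 0.01152/0.06689 = 0.1722 M.
Kb = Kw/Ka = 1.0e-14 / 1.9 x 10^-5 = 5.26e-10.
[OH^-] = sqrt(Kb x [N3-]) = sqrt(5.26e-10 x 0.1722) = 9.52e-6 M.
pOH = 5.02, so pH = 14.00 - 5.02 = 8.98.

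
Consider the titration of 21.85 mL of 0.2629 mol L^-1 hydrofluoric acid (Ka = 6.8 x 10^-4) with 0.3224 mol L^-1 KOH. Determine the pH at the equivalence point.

n(HF) = 0.2629 x 0.02185 = 0.005744 mol; V(KOH) at equivalence = 0.005744/0.3224 = 0.01782 L.
At equivalence all the acid is converted to F-; total volume = 0.02185 + 0.01782 = 0.03967 L, so [F-] = 0.005744/0.03967 = 0.1448 M.
Kb = Kw/Ka = 1.0e-14 / 6.8 x 10^-4 = 1.47e-11.
[OH^-] = sqrt(Kb x [F-]) = sqrt(1.47e-11 x 0.1448) = 1.46e-6 M.
pOH = 5.84, so pH = 14.00 - 5.84 = 8.16.

8.16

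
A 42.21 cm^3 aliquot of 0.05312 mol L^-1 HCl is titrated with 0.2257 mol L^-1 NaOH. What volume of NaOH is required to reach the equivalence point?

n(HCl) = 0.05312 mol/L x 0.04221 L = 0.002242 mol.
At equivalence n(NaOH) = n(HCl) = 0.002242 mol.
V(NaOH) = 0.002242 / 0.2257 = 0.009934 L = 9.93 mL.

9.93 mL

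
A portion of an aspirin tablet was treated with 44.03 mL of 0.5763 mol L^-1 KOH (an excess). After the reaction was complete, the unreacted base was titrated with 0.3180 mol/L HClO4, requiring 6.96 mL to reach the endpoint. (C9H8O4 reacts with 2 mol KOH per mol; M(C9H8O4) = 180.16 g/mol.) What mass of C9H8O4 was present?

Total n(KOH) added = 0.5763 x 0.04403 = 0.02537 mol.
n(HClO4) used = 0.3180 x 0.006960 = 0.002213 mol, which equals the excess n(KOH).
So n(KOH) consumed by the sample = 0.02537 - 0.002213 = 0.02316 mol.
n(C9H8O4) = 0.02316 / 2 = 0.01158 mol.
mass = 0.01158 mol x 180.16 g/mol = 2.09 g.

2.09 g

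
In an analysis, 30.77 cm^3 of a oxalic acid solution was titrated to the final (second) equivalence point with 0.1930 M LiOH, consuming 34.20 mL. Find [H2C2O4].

0.107 M

n(LiOH) = 0.1930 x 0.03420 = 0.006601 mol.
At the final (second) equivalence point, 2 mol OH^- react per mol H2C2O4, so n(H2C2O4) = 0.006601 / 2 = 0.003300 mol.
[H2C2O4] = 0.003300 / 0.03077 L = 0.107 M.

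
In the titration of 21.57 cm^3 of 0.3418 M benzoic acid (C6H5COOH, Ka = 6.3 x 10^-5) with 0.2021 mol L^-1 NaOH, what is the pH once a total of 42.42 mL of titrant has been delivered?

12.27

n(acid) = 0.3418 x 0.02157 = 0.007373 mol; n(NaOH) added = 0.2021 x 0.04242 = 0.008573 mol.
Base is in excess by 0.008573 - 0.007373 = 0.001200 mol in a total volume of 0.06399 L.
[OH^-] = 0.001200/0.06399 = 0.01876 M, so pOH = 1.73 and pH = 14.00 - 1.73 = 12.27.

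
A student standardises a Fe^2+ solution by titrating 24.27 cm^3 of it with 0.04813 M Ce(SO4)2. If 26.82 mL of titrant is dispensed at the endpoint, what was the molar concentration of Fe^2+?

0.0532 M

n(Ce(SO4)2) = 0.04813 x 0.02682 = 0.001291 mol.
From the balanced equation, 1 mol Ce(SO4)2 reacts with 1 mol Fe^2+, so n(Fe^2+) = 0.001291 x 1/1 = 0.001291 mol.
[Fe^2+] = 0.001291 / 0.02427 L = 0.0532 M.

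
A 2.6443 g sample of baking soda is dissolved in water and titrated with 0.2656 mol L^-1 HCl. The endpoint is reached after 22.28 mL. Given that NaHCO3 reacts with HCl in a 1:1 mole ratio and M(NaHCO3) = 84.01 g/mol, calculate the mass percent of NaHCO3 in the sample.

n(HCl) = 0.2656 x 0.02228 = 0.005918 mol.
n(NaHCO3) = 0.005918 / 1 = 0.005918 mol.
mass of NaHCO3 = 0.005918 x 84.01 = 0.4971 g.
% purity = 0.4971 / 2.6443 x 100 = 18.8%.

18.8%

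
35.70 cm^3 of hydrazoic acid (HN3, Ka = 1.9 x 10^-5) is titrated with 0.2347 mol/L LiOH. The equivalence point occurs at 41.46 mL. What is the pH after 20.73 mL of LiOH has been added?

20.73 mL is exactly half the equivalence volume (41.46/2), i.e. the half-equivalence point.
There, n(HA) = n(A^-), so pH = pKa = -log(1.9 x 10^-5) = 4.72.

4.72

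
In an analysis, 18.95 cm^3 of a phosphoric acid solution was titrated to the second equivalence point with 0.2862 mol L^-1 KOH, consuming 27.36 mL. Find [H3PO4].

n(KOH) = 0.2862 x 0.02736 = 0.007830 mol.
At the second equivalence point, 2 mol OH^- react per mol H3PO4, so n(H3PO4) = 0.007830 / 2 = 0.003915 mol.
[H3PO4] = 0.003915 / 0.01895 L = 0.207 M.

0.207 M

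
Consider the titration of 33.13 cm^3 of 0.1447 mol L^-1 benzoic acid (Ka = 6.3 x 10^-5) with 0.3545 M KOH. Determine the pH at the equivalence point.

n(C6H5COOH) = 0.1447 x 0.03313 = 0.004794 mol; V(KOH) at equivalence = 0.004794/0.3545 = 0.01352 L.
At equivalence all the acid is converted to C6H5COO-; total volume = 0.03313 + 0.01352 = 0.04665 L, so [C6H5COO-] = 0.004794/0.04665 = 0.1028 M.
Kb = Kw/Ka = 1.0e-14 / 6.3 x 10^-5 = 1.59e-10.
[OH^-] = sqrt(Kb x [C6H5COO-]) = sqrt(1.59e-10 x 0.1028) = 4.04e-6 M.
pOH = 5.39, so pH = 14.00 - 5.39 = 8.61.

8.61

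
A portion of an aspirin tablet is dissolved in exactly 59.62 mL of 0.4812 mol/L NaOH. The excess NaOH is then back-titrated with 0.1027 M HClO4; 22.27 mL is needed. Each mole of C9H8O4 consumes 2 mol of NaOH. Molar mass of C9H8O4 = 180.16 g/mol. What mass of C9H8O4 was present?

Total n(NaOH) added = 0.4812 x 0.05962 = 0.02869 mol.
n(HClO4) used = 0.1027 x 0.02227 = 0.002287 mol, which equals the excess n(NaOH).
So n(NaOH) consumed by the sample = 0.02869 - 0.002287 = 0.02640 mol.
n(C9H8O4) = 0.02640 / 2 = 0.01320 mol.
mass = 0.01320 mol x 180.16 g/mol = 2.38 g.

2.38 g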